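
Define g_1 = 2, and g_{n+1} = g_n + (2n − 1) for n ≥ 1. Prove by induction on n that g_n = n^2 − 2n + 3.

Base case: g_1 = 2, and 1^2 − 2·1 + 3 = 2.
Assume g_j = j^2 − 2j + 3.
Then g_{j+1} = g_j + (2j − 1) = (j^2 − 2j + 3) + (2j − 1) = j^2 + 2,
and (j+1)^2 − 2·(j+1) + 3 = j^2 + 2.
Hence g_n = n^2 − 2n + 3 for every n ≥ 1, by induction.

g_n = n^2 − 2n + 3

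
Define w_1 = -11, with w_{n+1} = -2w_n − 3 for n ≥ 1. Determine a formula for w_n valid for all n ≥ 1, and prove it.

Claim: w_n = 5·(-2)^n − 1.

Base case: w_1 = -11, and 5·(-2)^1 − 1 = -10 − 1 = -11.
Assume w_j = 5·(-2)^j − 1 for some j ≥ 1.
Then w_{j+1} = -2w_j − 3 = -2·(5·(-2)^j − 1) − 3 = -10·(-2)^j + 2 − 3 = 5·(-2)^{j+1} − 1.
This completes the inductive step, so w_n = 5·(-2)^n − 1 for all n ≥ 1.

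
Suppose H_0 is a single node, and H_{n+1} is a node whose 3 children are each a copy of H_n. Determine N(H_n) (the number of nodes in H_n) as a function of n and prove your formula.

Claim: N(H_n) = (3^{n+1} − 1)/2.

Base case: N(H_0) = 1, and (3^{0+1} − 1)/2 = 1.
Assume N(H_k) = (3^{k+1} − 1)/2.
Then N(H_{k+1}) = 1 + 3N(H_k) = 1 + 3·(3^{k+1} − 1)/2 = 1 + (3^{k+2} − 3)/2 = (2 + 3^{k+2} − 3)/2 = (3^{k+2} − 1)/2.
By induction, N(H_n) = (3^{n+1} − 1)/2 for all n ≥ 0.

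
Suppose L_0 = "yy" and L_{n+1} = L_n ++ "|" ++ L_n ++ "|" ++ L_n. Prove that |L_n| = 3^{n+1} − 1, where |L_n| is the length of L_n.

Base case: |L_0| = 2, and 3^{0+1} − 1 = 2.
Assume |L_j| = 3^{j+1} − 1.
Then |L_{j+1}| = 3|L_j| + 2 = 3(3^{j+1} − 1) + 2 = 3^{j+2} − 3 + 2 = 3^{j+2} − 1.
Hence |L_n| = 3^{n+1} − 1 for every n ≥ 0, by induction.

|L_n| = 3^{n+1} − 1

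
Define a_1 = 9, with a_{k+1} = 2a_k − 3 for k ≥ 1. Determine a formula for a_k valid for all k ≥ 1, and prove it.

Claim: a_k = 3·2^k + 3.

Base case: a_1 = 9, and 3·2^1 + 3 = 6 + 3 = 9.
Assume a_m = 3·2^m + 3 for some m ≥ 1.
Then a_{m+1} = 2a_m − 3 = 2·(3·2^m + 3) − 3 = 6·2^m + 6 − 3 = 3·2^{m+1} + 3.
So the formula holds for m+1, and by induction a_k = 3·2^k + 3 for all k ≥ 1.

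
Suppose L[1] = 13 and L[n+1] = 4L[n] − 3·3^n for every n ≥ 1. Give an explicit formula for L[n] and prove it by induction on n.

Claim: L[n] = 4^n + 3·3^n.

Base case: L[1] = 13, and 4^1 + 3·3^1 = 4 + 9 = 13.
Assume L[k] = 4^k + 3·3^k for some k ≥ 1.
Then L[k+1] = 4L[k] − 3·3^k = 4·(4^k + 3·3^k) − 3·3^k = 4^{k+1} + 12·3^k − 3·3^k = 4^{k+1} + 9·3^k = 4^{k+1} + 3·3^{k+1}.
By induction, L[n] = 4^n + 3·3^n for all n ≥ 1.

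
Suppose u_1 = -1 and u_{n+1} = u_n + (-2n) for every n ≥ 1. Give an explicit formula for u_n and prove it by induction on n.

Claim: u_n = -n^2 + n − 1.

Base case: u_1 = -1, and -1^2 + 1 − 1 = -1.
Assume u_j = -j^2 + j − 1.
Then u_{j+1} = u_j + (-2j) = (-j^2 + j − 1) + (-2j) = -j^2 − j − 1,
and -(j+1)^2 + (j+1) − 1 = -j^2 − j − 1.
By induction, u_n = -n^2 + n − 1 for all n ≥ 1.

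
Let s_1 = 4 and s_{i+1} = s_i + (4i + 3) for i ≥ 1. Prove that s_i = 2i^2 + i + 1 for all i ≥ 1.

Base case: s_1 = 4, and 2·1^2 + 1 + 1 = 4.
Assume s_k = 2k^2 + k + 1.
Then s_{k+1} = s_k + (4k + 3) = (2k^2 + k + 1) + (4k + 3) = 2k^2 + 5k + 4,
and 2·(k+1)^2 + (k+1) + 1 = 2k^2 + 5k + 4.
By induction, s_i = 2i^2 + i + 1 for all i ≥ 1.

s_i = 2i^2 + i + 1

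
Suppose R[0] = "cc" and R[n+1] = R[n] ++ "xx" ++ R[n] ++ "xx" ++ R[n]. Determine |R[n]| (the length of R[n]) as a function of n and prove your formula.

Claim: |R[n]| = 4·3^n − 2.

Base case: |R[0]| = 2, and 4·3^0 − 2 = 2.
Assume |R[k]| = 4·3^k − 2.
Then |R[k+1]| = 3|R[k]| + 4 = 3(4·3^k − 2) + 4 = 4·3^{k+1} − 6 + 4 = 4·3^{k+1} − 2.
By induction, |R[n]| = 4·3^n − 2 for all n ≥ 0.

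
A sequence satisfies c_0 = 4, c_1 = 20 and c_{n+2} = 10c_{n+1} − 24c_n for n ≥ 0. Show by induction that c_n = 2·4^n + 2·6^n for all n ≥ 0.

Base cases: c_0 = 4 and 2·4^0 + 2·6^0 = 4; c_1 = 20 and 2·4^1 + 2·6^1 = 20.
Assume c_j = 2·4^j + 2·6^j for all 0 ≤ j ≤ r, where r ≥ 1.
Then c_{r+1} = 10c_r − 24c_{r−1} = 10·(2·4^r + 2·6^r) − 24·(2·4^{r−1} + 2·6^{r−1}) = 2·(10·4 − 24)4^{r−1} + 2·(10·6 − 24)6^{r−1} = 32·4^{r−1} + 72·6^{r−1} = 2·4^{r+1} + 2·6^{r+1}.
So the formula holds for r+1, and by strong induction c_n = 2·4^n + 2·6^n for all n ≥ 0.

c_n = 2·4^n + 2·6^n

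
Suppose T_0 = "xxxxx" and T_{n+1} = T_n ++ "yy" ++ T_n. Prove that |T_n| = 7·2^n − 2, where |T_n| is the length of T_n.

Base case: |T_0| = 5, and 7·2^0 − 2 = 5.
Assume |T_j| = 7·2^j − 2.
Then |T_{j+1}| = |T_j| + 2 + |T_j| = 2|T_j| + 2 = 2(7·2^j − 2) + 2 = 7·2^{j+1} − 4 + 2 = 7·2^{j+1} − 2.
This completes the inductive step, so |T_n| = 7·2^n − 2 for all n ≥ 0.

|T_n| = 7·2^n − 2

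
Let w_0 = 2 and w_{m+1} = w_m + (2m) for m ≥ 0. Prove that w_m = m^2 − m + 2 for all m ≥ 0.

Base case: w_0 = 2, and 0^2 − 0 + 2 = 2.
Assume w_k = k^2 − k + 2.
Then w_{k+1} = w_k + (2k) = (k^2 − k + 2) + (2k) = k^2 + k + 2,
and (k+1)^2 − (k+1) + 2 = k^2 + k + 2.
Hence w_m = m^2 − m + 2 for every m ≥ 0, by induction.

w_m = m^2 − m + 2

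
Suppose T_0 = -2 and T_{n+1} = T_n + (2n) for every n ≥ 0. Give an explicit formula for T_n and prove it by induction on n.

Claim: T_n = n^2 − n − 2.

Base case: T_0 = -2, and 0^2 − 0 − 2 = -2.
Assume T_m = m^2 − m − 2.
Then T_{m+1} = T_m + (2m) = (m^2 − m − 2) + (2m) = m^2 + m − 2,
and (m+1)^2 − (m+1) − 2 = m^2 + m − 2.
Hence T_n = n^2 − n − 2 for every n ≥ 0, by induction.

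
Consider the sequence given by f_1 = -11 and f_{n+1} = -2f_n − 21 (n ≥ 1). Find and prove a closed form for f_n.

Claim: f_n = 2·(-2)^n − 7.

Base case: f_1 = -11, and 2·(-2)^1 − 7 = -4 − 7 = -11.
Assume f_m = 2·(-2)^m − 7 for some m ≥ 1.
Then f_{m+1} = -2f_m − 21 = -2·(2·(-2)^m − 7) − 21 = -4·(-2)^m + 14 − 21 = 2·(-2)^{m+1} − 7.
By induction, f_n = 2·(-2)^n − 7 for all n ≥ 1.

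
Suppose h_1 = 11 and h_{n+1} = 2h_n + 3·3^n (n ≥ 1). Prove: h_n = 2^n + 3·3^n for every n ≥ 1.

Base case: h_1 = 11, and 2^1 + 3·3^1 = 2 + 9 = 11.
Assume h_m = 2^m + 3·3^m for some m ≥ 1.
Then h_{m+1} = 2h_m + 3·3^m = 2·(2^m + 3·3^m) + 3·3^m = 2^{m+1} + 6·3^m + 3·3^m = 2^{m+1} + 9·3^m = 2^{m+1} + 3·3^{m+1}.
So the formula holds for m+1, and by induction h_n = 2^n + 3·3^n for all n ≥ 1.

h_n = 2^n + 3·3^n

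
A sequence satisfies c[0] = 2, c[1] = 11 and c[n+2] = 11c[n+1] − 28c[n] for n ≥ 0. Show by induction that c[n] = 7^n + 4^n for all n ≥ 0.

Base cases: c[0] = 2 and 7^0 + 4^0 = 2; c[1] = 11 and 7^1 + 4^1 = 11.
Assume c[j] = 7^j + 4^j for all 0 ≤ j ≤ k, where k ≥ 1.
Then c[k+1] = 11c[k] − 28c[k−1] = 11·(7^k + 4^k) − 28·(7^{k−1} + 4^{k−1}) = (11·7 − 28)7^{k−1} + (11·4 − 28)4^{k−1} = 49·7^{k−1} + 16·4^{k−1} = 7^{k+1} + 4^{k+1}.
By strong induction, c[n] = 7^n + 4^n for all n ≥ 0.

c[n] = 7^n + 4^n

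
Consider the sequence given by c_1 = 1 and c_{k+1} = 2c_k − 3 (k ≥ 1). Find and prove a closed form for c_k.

Claim: c_k = -2^k + 3.

Base case: c_1 = 1, and -2^1 + 3 = -2 + 3 = 1.
Assume c_r = -2^r + 3 for some r ≥ 1.
Then c_{r+1} = 2c_r − 3 = 2·(-2^r + 3) − 3 = -2^{r+1} + 6 − 3 = -2^{r+1} + 3.
By induction, c_k = -2^k + 3 for all k ≥ 1.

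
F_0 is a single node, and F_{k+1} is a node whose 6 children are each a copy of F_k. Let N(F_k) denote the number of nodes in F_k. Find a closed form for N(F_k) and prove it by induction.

Claim: N(F_k) = (6^{k+1} − 1)/5.

Base case: N(F_0) = 1, and (6^{0+1} − 1)/5 = 1.
Assume N(F_m) = (6^{m+1} − 1)/5.
Then N(F_{m+1}) = 1 + 6N(F_m) = 1 + 6·(6^{m+1} − 1)/5 = 1 + (6^{m+2} − 6)/5 = (5 + 6^{m+2} − 6)/5 = (6^{m+2} − 1)/5.
By induction, N(F_k) = (6^{k+1} − 1)/5 for all k ≥ 0.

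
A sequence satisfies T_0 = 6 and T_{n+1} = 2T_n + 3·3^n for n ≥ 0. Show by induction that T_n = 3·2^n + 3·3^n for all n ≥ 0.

Base case: T_0 = 6, and 3·2^0 + 3·3^0 = 3 + 3 = 6.
Assume T_j = 3·2^j + 3·3^j for some j ≥ 0.
Then T_{j+1} = 2T_j + 3·3^j = 2·(3·2^j + 3·3^j) + 3·3^j = 3·2^{j+1} + 6·3^j + 3·3^j = 3·2^{j+1} + 9·3^j = 3·2^{j+1} + 3·3^{j+1}.
By induction, T_n = 3·2^n + 3·3^n for all n ≥ 0.

T_n = 3·2^n + 3·3^n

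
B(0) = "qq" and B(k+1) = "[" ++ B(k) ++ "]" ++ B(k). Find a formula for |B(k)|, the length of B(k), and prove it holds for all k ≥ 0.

Claim: |B(k)| = 2^{k+2} − 2.

Base case: |B(0)| = 2, and 2^{0+2} − 2 = 2.
Assume |B(m)| = 2^{m+2} − 2.
Then |B(m+1)| = 1 + |B(m)| + 1 + |B(m)| = 2|B(m)| + 2 = 2(2^{m+2} − 2) + 2 = 2^{m+3} − 4 + 2 = 2^{m+3} − 2.
This completes the inductive step, so |B(k)| = 2^{k+2} − 2 for all k ≥ 0.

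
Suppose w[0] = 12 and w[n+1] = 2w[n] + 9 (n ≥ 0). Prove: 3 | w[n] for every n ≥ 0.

Base case: w[0] = 12 = 3·4, so 3 | w[0].
Assume 3 | w[k], so w[k] = 3t for some integer t.
Then w[k+1] = 2w[k] + 9 = 2·(3t) + 9 = 3(2t + 3), so 3 | w[k+1].
So the property holds for k+1, and by induction 3 | w[n] for all n ≥ 0.

3 | w[n]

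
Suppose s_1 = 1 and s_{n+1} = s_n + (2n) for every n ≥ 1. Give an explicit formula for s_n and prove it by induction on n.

Claim: s_n = n^2 − n + 1.

Base case: s_1 = 1, and 1^2 − 1 + 1 = 1.
Assume s_m = m^2 − m + 1.
Then s_{m+1} = s_m + (2m) = (m^2 − m + 1) + (2m) = m^2 + m + 1,
and (m+1)^2 − (m+1) + 1 = m^2 + m + 1.
By induction, s_n = n^2 − n + 1 for all n ≥ 1.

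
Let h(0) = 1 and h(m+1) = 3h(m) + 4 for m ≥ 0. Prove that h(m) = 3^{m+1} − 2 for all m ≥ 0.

Base case: h(0) = 1, and 3^{0+1} − 2 = 3 − 2 = 1.
Assume h(k) = 3^{k+1} − 2 for some k ≥ 0.
Then h(k+1) = 3h(k) + 4 = 3·(3^{k+1} − 2) + 4 = 3^{k+2} − 6 + 4 = 3^{k+2} − 2.
Hence h(m) = 3^{m+1} − 2 for every m ≥ 0, by induction.

h(m) = 3^{m+1} − 2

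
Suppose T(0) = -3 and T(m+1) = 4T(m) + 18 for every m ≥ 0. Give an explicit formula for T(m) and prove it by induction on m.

Claim: T(m) = 3·4^m − 6.

Base case: T(0) = -3, and 3·4^0 − 6 = 3 − 6 = -3.
Assume T(j) = 3·4^j − 6 for some j ≥ 0.
Then T(j+1) = 4T(j) + 18 = 4·(3·4^j − 6) + 18 = 12·4^j − 24 + 18 = 3·4^{j+1} − 6.
This completes the inductive step, so T(m) = 3·4^m − 6 for all m ≥ 0.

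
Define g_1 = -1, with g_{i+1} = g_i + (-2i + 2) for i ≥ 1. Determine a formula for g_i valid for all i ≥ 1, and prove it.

Claim: g_i = -i^2 + 3i − 3.

Base case: g_1 = -1, and -1^2 + 3·1 − 3 = -1.
Assume g_j = -j^2 + 3j − 3.
Then g_{j+1} = g_j + (-2j + 2) = (-j^2 + 3j − 3) + (-2j + 2) = -j^2 + j − 1,
and -(j+1)^2 + 3·(j+1) − 3 = -j^2 + j − 1.
This completes the inductive step, so g_i = -i^2 + 3i − 3 for all i ≥ 1.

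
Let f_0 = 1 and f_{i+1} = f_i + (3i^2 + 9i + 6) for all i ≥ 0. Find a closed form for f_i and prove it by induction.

Claim: f_i = i^3 + 3i^2 + 2i + 1.

Base case: f_0 = 1, and 0^3 + 3·0^2 + 2·0 + 1 = 1.
Assume f_j = j^3 + 3j^2 + 2j + 1.
Then f_{j+1} = f_j + (3j^2 + 9j + 6) = (j^3 + 3j^2 + 2j + 1) + (3j^2 + 9j + 6) = j^3 + 6j^2 + 11j + 7,
and (j+1)^3 + 3·(j+1)^2 + 2·(j+1) + 1 = j^3 + 6j^2 + 11j + 7.
Hence f_i = i^3 + 3i^2 + 2i + 1 for every i ≥ 0, by induction.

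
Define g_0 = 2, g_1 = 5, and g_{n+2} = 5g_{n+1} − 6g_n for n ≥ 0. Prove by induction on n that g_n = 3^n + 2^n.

Base cases: g_0 = 2 and 3^0 + 2^0 = 2; g_1 = 5 and 3^1 + 2^1 = 5.
Assume g_i = 3^i + 2^i for all 0 ≤ i ≤ j, where j ≥ 1.
Then g_{j+1} = 5g_j − 6g_{j−1} = 5·(3^j + 2^j) − 6·(3^{j−1} + 2^{j−1}) = (5·3 − 6)3^{j−1} + (5·2 − 6)2^{j−1} = 9·3^{j−1} + 4·2^{j−1} = 3^{j+1} + 2^{j+1}.
By strong induction, g_n = 3^n + 2^n for all n ≥ 0.

g_n = 3^n + 2^n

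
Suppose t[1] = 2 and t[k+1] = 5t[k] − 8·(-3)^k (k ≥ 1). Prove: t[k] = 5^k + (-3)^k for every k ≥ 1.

Base case: t[1] = 2, and 5^1 + (-3)^1 = 5 − 3 = 2.
Assume t[m] = 5^m + (-3)^m for some m ≥ 1.
Then t[m+1] = 5t[m] − 8·(-3)^m = 5·(5^m + (-3)^m) − 8·(-3)^m = 5^{m+1} + 5·(-3)^m − 8·(-3)^m = 5^{m+1} − 3·(-3)^m = 5^{m+1} + (-3)^{m+1}.
By induction, t[k] = 5^k + (-3)^k for all k ≥ 1.

t[k] = 5^k + (-3)^k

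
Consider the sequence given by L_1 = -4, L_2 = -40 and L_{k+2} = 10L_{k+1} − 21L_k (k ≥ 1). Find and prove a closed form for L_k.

Claim: L_k = -7^k + 3^k.

Base cases: L_1 = -4 and -7^1 + 3^1 = -4; L_2 = -40 and -7^2 + 3^2 = -40.
Assume L_j = -7^j + 3^j for all 1 ≤ j ≤ m, where m ≥ 2.
Then L_{m+1} = 10L_m − 21L_{m−1} = 10·(-7^m + 3^m) − 21·(-7^{m−1} + 3^{m−1}) = -(10·7 − 21)7^{m−1} + (10·3 − 21)3^{m−1} = -49·7^{m−1} + 9·3^{m−1} = -7^{m+1} + 3^{m+1}.
So the formula holds for m+1, and by strong induction L_k = -7^k + 3^k for all k ≥ 1.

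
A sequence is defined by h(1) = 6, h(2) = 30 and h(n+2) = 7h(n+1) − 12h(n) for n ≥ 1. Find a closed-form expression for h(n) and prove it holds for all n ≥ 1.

Claim: h(n) = 3·4^n − 2·3^n.

Base cases: h(1) = 6 and 3·4^1 − 2·3^1 = 6; h(2) = 30 and 3·4^2 − 2·3^2 = 30.
Assume h(i) = 3·4^i − 2·3^i for all 1 ≤ i ≤ j, where j ≥ 2.
Then h(j+1) = 7h(j) − 12h(j−1) = 7·(3·4^j − 2·3^j) − 12·(3·4^{j−1} − 2·3^{j−1}) = 3·(7·4 − 12)4^{j−1} − 2·(7·3 − 12)3^{j−1} = 48·4^{j−1} − 18·3^{j−1} = 3·4^{j+1} − 2·3^{j+1}.
This completes the inductive step, so h(n) = 3·4^n − 2·3^n for all n ≥ 1.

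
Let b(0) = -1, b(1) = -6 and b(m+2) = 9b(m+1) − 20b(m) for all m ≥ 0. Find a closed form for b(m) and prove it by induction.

Claim: b(m) = 4^m − 2·5^m.

Base cases: b(0) = -1 and 4^0 − 2·5^0 = -1; b(1) = -6 and 4^1 − 2·5^1 = -6.
Assume b(j) = 4^j − 2·5^j for all 0 ≤ j ≤ k, where k ≥ 1.
Then b(k+1) = 9b(k) − 20b(k−1) = 9·(4^k − 2·5^k) − 20·(4^{k−1} − 2·5^{k−1}) = (9·4 − 20)4^{k−1} − 2·(9·5 − 20)5^{k−1} = 16·4^{k−1} − 50·5^{k−1} = 4^{k+1} − 2·5^{k+1}.
This completes the inductive step, so b(m) = 4^m − 2·5^m for all m ≥ 0.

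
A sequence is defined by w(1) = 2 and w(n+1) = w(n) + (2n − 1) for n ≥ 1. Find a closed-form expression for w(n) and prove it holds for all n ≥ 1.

Claim: w(n) = n^2 − 2n + 3.

Base case: w(1) = 2, and 1^2 − 2·1 + 3 = 2.
Assume w(m) = m^2 − 2m + 3.
Then w(m+1) = w(m) + (2m − 1) = (m^2 − 2m + 3) + (2m − 1) = m^2 + 2,
and (m+1)^2 − 2·(m+1) + 3 = m^2 + 2.
This completes the inductive step, so w(n) = n^2 − 2n + 3 for all n ≥ 1.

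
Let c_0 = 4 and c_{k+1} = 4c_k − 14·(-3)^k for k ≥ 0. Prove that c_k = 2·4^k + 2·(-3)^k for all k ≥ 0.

Base case: c_0 = 4, and 2·4^0 + 2·(-3)^0 = 2 + 2 = 4.
Assume c_m = 2·4^m + 2·(-3)^m for some m ≥ 0.
Then c_{m+1} = 4c_m − 14·(-3)^m = 4·(2·4^m + 2·(-3)^m) − 14·(-3)^m = 2·4^{m+1} + 8·(-3)^m − 14·(-3)^m = 2·4^{m+1} − 6·(-3)^m = 2·4^{m+1} + 2·(-3)^{m+1}.
Hence c_k = 2·4^k + 2·(-3)^k for every k ≥ 0, by induction.

c_k = 2·4^k + 2·(-3)^k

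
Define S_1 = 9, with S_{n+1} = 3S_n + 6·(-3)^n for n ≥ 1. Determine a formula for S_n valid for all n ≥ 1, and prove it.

Claim: S_n = 2·3^n − (-3)^n.

Base case: S_1 = 9, and 2·3^1 − (-3)^1 = 6 + 3 = 9.
Assume S_r = 2·3^r − (-3)^r for some r ≥ 1.
Then S_{r+1} = 3S_r + 6·(-3)^r = 3·(2·3^r − (-3)^r) + 6·(-3)^r = 2·3^{r+1} − 3·(-3)^r + 6·(-3)^r = 2·3^{r+1} + 3·(-3)^r = 2·3^{r+1} − (-3)^{r+1}.
This completes the inductive step, so S_n = 2·3^n − (-3)^n for all n ≥ 1.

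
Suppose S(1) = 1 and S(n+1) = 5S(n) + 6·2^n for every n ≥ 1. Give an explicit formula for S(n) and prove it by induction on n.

Claim: S(n) = 5^n − 2·2^n.

Base case: S(1) = 1, and 5^1 − 2·2^1 = 5 − 4 = 1.
Assume S(m) = 5^m − 2·2^m for some m ≥ 1.
Then S(m+1) = 5S(m) + 6·2^m = 5·(5^m − 2·2^m) + 6·2^m = 5^{m+1} − 10·2^m + 6·2^m = 5^{m+1} − 4·2^m = 5^{m+1} − 2·2^{m+1}.
So the formula holds for m+1, and by induction S(n) = 5^n − 2·2^n for all n ≥ 1.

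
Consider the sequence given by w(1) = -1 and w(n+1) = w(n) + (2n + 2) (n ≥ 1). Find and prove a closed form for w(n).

Claim: w(n) = n^2 + n − 3.

Base case: w(1) = -1, and 1^2 + 1 − 3 = -1.
Assume w(r) = r^2 + r − 3.
Then w(r+1) = w(r) + (2r + 2) = (r^2 + r − 3) + (2r + 2) = r^2 + 3r − 1,
and (r+1)^2 + (r+1) − 3 = r^2 + 3r − 1.
Hence w(n) = n^2 + n − 3 for every n ≥ 1, by induction.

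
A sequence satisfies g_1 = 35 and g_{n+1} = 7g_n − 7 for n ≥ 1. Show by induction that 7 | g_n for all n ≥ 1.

Base case: g_1 = 35 = 7·5, so 7 | g_1.
Assume 7 | g_r, so g_r = 7t for some integer t.
Then g_{r+1} = 7g_r − 7 = 7·(7t) − 7 = 7(7t − 1), so 7 | g_{r+1}.
So the property holds for r+1, and by induction 7 | g_n for all n ≥ 1.

7 | g_n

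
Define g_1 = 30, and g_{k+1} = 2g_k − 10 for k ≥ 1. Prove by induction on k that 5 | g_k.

Base case: g_1 = 30 = 5·6, so 5 | g_1.
Assume 5 | g_m, so g_m = 5t for some integer t.
Then g_{m+1} = 2g_m − 10 = 2·(5t) − 10 = 5(2t − 2), so 5 | g_{m+1}.
By induction, 5 | g_k for all k ≥ 1.

5 | g_k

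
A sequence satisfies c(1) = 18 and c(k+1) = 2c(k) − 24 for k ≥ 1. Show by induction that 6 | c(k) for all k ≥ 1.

Base case: c(1) = 18 = 6·3, so 6 | c(1).
Assume 6 | c(j), so c(j) = 6t for some integer t.
Then c(j+1) = 2c(j) − 24 = 2·(6t) − 24 = 6(2t − 4), so 6 | c(j+1).
By induction, 6 | c(k) for all k ≥ 1.

6 | c(k)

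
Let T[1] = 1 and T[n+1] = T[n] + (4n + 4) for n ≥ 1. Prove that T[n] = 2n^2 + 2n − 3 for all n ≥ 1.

Base case: T[1] = 1, and 2·1^2 + 2·1 − 3 = 1.
Assume T[k] = 2k^2 + 2k − 3.
Then T[k+1] = T[k] + (4k + 4) = (2k^2 + 2k − 3) + (4k + 4) = 2k^2 + 6k + 1,
and 2·(k+1)^2 + 2·(k+1) − 3 = 2k^2 + 6k + 1.
By induction, T[n] = 2n^2 + 2n − 3 for all n ≥ 1.

T[n] = 2n^2 + 2n − 3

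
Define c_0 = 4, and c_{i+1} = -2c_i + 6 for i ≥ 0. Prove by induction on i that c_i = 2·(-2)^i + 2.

Base case: c_0 = 4, and 2·(-2)^0 + 2 = 2 + 2 = 4.
Assume c_r = 2·(-2)^r + 2 for some r ≥ 0.
Then c_{r+1} = -2c_r + 6 = -2·(2·(-2)^r + 2) + 6 = -4·(-2)^r − 4 + 6 = 2·(-2)^{r+1} + 2.
So the formula holds for r+1, and by induction c_i = 2·(-2)^i + 2 for all i ≥ 0.

c_i = 2·(-2)^i + 2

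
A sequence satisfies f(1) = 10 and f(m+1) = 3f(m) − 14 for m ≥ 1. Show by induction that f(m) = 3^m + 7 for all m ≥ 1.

Base case: f(1) = 10, and 3^1 + 7 = 3 + 7 = 10.
Assume f(r) = 3^r + 7 for some r ≥ 1.
Then f(r+1) = 3f(r) − 14 = 3·(3^r + 7) − 14 = 3^{r+1} + 21 − 14 = 3^{r+1} + 7.
So the formula holds for r+1, and by induction f(m) = 3^m + 7 for all m ≥ 1.

f(m) = 3^m + 7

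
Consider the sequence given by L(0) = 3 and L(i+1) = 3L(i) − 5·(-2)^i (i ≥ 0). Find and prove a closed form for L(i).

Claim: L(i) = 2·3^i + (-2)^i.

Base case: L(0) = 3, and 2·3^0 + (-2)^0 = 2 + 1 = 3.
Assume L(m) = 2·3^m + (-2)^m for some m ≥ 0.
Then L(m+1) = 3L(m) − 5·(-2)^m = 3·(2·3^m + (-2)^m) − 5·(-2)^m = 2·3^{m+1} + 3·(-2)^m − 5·(-2)^m = 2·3^{m+1} − 2·(-2)^m = 2·3^{m+1} + (-2)^{m+1}.
Hence L(i) = 2·3^i + (-2)^i for every i ≥ 0, by induction.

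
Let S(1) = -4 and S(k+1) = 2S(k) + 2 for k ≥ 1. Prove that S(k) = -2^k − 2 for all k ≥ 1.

Base case: S(1) = -4, and -2^1 − 2 = -2 − 2 = -4.
Assume S(m) = -2^m − 2 for some m ≥ 1.
Then S(m+1) = 2S(m) + 2 = 2·(-2^m − 2) + 2 = -2^{m+1} − 4 + 2 = -2^{m+1} − 2.
So the formula holds for m+1, and by induction S(k) = -2^k − 2 for all k ≥ 1.

S(k) = -2^k − 2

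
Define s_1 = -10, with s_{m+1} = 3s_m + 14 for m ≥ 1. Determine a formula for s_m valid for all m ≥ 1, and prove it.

Claim: s_m = -3^m − 7.

Base case: s_1 = -10, and -3^1 − 7 = -3 − 7 = -10.
Assume s_k = -3^k − 7 for some k ≥ 1.
Then s_{k+1} = 3s_k + 14 = 3·(-3^k − 7) + 14 = -3^{k+1} − 21 + 14 = -3^{k+1} − 7.
So the formula holds for k+1, and by induction s_m = -3^m − 7 for all m ≥ 1.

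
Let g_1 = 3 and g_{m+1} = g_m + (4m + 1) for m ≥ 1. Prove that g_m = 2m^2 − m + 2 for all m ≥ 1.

Base case: g_1 = 3, and 2·1^2 − 1 + 2 = 3.
Assume g_r = 2r^2 − r + 2.
Then g_{r+1} = g_r + (4r + 1) = (2r^2 − r + 2) + (4r + 1) = 2r^2 + 3r + 3,
and 2·(r+1)^2 − (r+1) + 2 = 2r^2 + 3r + 3.
By induction, g_m = 2m^2 − m + 2 for all m ≥ 1.

g_m = 2m^2 − m + 2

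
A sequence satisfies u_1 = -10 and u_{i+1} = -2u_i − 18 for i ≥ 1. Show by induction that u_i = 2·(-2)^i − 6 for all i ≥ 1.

Base case: u_1 = -10, and 2·(-2)^1 − 6 = -4 − 6 = -10.
Assume u_k = 2·(-2)^k − 6 for some k ≥ 1.
Then u_{k+1} = -2u_k − 18 = -2·(2·(-2)^k − 6) − 18 = -4·(-2)^k + 12 − 18 = 2·(-2)^{k+1} − 6.
By induction, u_i = 2·(-2)^i − 6 for all i ≥ 1.

u_i = 2·(-2)^i − 6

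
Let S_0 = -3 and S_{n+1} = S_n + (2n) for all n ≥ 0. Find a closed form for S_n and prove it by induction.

Claim: S_n = n^2 − n − 3.

Base case: S_0 = -3, and 0^2 − 0 − 3 = -3.
Assume S_k = k^2 − k − 3.
Then S_{k+1} = S_k + (2k) = (k^2 − k − 3) + (2k) = k^2 + k − 3,
and (k+1)^2 − (k+1) − 3 = k^2 + k − 3.
By induction, S_n = n^2 − n − 3 for all n ≥ 0.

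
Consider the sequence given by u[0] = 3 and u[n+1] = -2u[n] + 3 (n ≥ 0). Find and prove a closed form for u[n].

Claim: u[n] = 2·(-2)^n + 1.

Base case: u[0] = 3, and 2·(-2)^0 + 1 = 2 + 1 = 3.
Assume u[r] = 2·(-2)^r + 1 for some r ≥ 0.
Then u[r+1] = -2u[r] + 3 = -2·(2·(-2)^r + 1) + 3 = -4·(-2)^r − 2 + 3 = 2·(-2)^{r+1} + 1.
By induction, u[n] = 2·(-2)^n + 1 for all n ≥ 0.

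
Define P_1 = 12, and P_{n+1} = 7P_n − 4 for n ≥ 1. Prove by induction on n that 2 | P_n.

Base case: P_1 = 12 = 2·6, so 2 | P_1.
Assume 2 | P_j, so P_j = 2t for some integer t.
Then P_{j+1} = 7P_j − 4 = 7·(2t) − 4 = 2(7t − 2), so 2 | P_{j+1}.
Hence 2 | P_n for every n ≥ 1, by induction.

2 | P_n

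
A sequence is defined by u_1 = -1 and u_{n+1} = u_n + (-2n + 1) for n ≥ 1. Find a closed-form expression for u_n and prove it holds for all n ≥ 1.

Claim: u_n = -n^2 + 2n − 2.

Base case: u_1 = -1, and -1^2 + 2·1 − 2 = -1.
Assume u_k = -k^2 + 2k − 2.
Then u_{k+1} = u_k + (-2k + 1) = (-k^2 + 2k − 2) + (-2k + 1) = -k^2 − 1,
and -(k+1)^2 + 2·(k+1) − 2 = -k^2 − 1.
By induction, u_n = -n^2 + 2n − 2 for all n ≥ 1.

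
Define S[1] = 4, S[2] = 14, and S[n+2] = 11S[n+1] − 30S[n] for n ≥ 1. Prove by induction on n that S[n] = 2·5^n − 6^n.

Base cases: S[1] = 4 and 2·5^1 − 6^1 = 4; S[2] = 14 and 2·5^2 − 6^2 = 14.
Assume S[j] = 2·5^j − 6^j for all 1 ≤ j ≤ r, where r ≥ 2.
Then S[r+1] = 11S[r] − 30S[r−1] = 11·(2·5^r − 6^r) − 30·(2·5^{r−1} − 6^{r−1}) = 2·(11·5 − 30)5^{r−1} − (11·6 − 30)6^{r−1} = 50·5^{r−1} − 36·6^{r−1} = 2·5^{r+1} − 6^{r+1}.
By strong induction, S[n] = 2·5^n − 6^n for all n ≥ 1.

S[n] = 2·5^n − 6^n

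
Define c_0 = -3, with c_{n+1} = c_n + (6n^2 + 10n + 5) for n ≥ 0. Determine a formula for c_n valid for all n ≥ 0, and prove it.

Claim: c_n = 2n^3 + 2n^2 + n − 3.

Base case: c_0 = -3, and 2·0^3 + 2·0^2 + 0 − 3 = -3.
Assume c_k = 2k^3 + 2k^2 + k − 3.
Then c_{k+1} = c_k + (6k^2 + 10k + 5) = (2k^3 + 2k^2 + k − 3) + (6k^2 + 10k + 5) = 2k^3 + 8k^2 + 11k + 2,
and 2·(k+1)^3 + 2·(k+1)^2 + (k+1) − 3 = 2k^3 + 8k^2 + 11k + 2.
Hence c_n = 2n^3 + 2n^2 + n − 3 for every n ≥ 0, by induction.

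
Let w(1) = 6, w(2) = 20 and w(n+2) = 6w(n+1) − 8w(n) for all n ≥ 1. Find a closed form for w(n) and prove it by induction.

Claim: w(n) = 4^n + 2^n.

Base cases: w(1) = 6 and 4^1 + 2^1 = 6; w(2) = 20 and 4^2 + 2^2 = 20.
Assume w(j) = 4^j + 2^j for all 1 ≤ j ≤ r, where r ≥ 2.
Then w(r+1) = 6w(r) − 8w(r−1) = 6·(4^r + 2^r) − 8·(4^{r−1} + 2^{r−1}) = (6·4 − 8)4^{r−1} + (6·2 − 8)2^{r−1} = 16·4^{r−1} + 4·2^{r−1} = 4^{r+1} + 2^{r+1}.
This completes the inductive step, so w(n) = 4^n + 2^n for all n ≥ 1.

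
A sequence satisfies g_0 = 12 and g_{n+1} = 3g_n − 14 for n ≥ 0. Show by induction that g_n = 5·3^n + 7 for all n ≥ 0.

Base case: g_0 = 12, and 5·3^0 + 7 = 5 + 7 = 12.
Assume g_j = 5·3^j + 7 for some j ≥ 0.
Then g_{j+1} = 3g_j − 14 = 3·(5·3^j + 7) − 14 = 15·3^j + 21 − 14 = 5·3^{j+1} + 7.
Hence g_n = 5·3^n + 7 for every n ≥ 0, by induction.

g_n = 5·3^n + 7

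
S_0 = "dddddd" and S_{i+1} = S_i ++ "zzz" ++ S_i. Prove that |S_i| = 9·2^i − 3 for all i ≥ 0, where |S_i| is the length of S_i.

Base case: |S_0| = 6, and 9·2^0 − 3 = 6.
Assume |S_r| = 9·2^r − 3.
Then |S_{r+1}| = |S_r| + 3 + |S_r| = 2|S_r| + 3 = 2(9·2^r − 3) + 3 = 9·2^{r+1} − 6 + 3 = 9·2^{r+1} − 3.
Hence |S_i| = 9·2^i − 3 for every i ≥ 0, by induction.

|S_i| = 9·2^i − 3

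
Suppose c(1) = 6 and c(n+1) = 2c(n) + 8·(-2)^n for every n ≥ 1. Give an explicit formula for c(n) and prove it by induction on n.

Claim: c(n) = 2^n − 2·(-2)^n.

Base case: c(1) = 6, and 2^1 − 2·(-2)^1 = 2 + 4 = 6.
Assume c(m) = 2^m − 2·(-2)^m for some m ≥ 1.
Then c(m+1) = 2c(m) + 8·(-2)^m = 2·(2^m − 2·(-2)^m) + 8·(-2)^m = 2^{m+1} − 4·(-2)^m + 8·(-2)^m = 2^{m+1} + 4·(-2)^m = 2^{m+1} − 2·(-2)^{m+1}.
So the formula holds for m+1, and by induction c(n) = 2^n − 2·(-2)^n for all n ≥ 1.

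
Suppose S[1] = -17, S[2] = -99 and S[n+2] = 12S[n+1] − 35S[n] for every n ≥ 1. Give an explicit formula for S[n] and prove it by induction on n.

Claim: S[n] = -7^n − 2·5^n.

Base cases: S[1] = -17 and -7^1 − 2·5^1 = -17; S[2] = -99 and -7^2 − 2·5^2 = -99.
Assume S[j] = -7^j − 2·5^j for all 1 ≤ j ≤ r, where r ≥ 2.
Then S[r+1] = 12S[r] − 35S[r−1] = 12·(-7^r − 2·5^r) − 35·(-7^{r−1} − 2·5^{r−1}) = -(12·7 − 35)7^{r−1} − 2·(12·5 − 35)5^{r−1} = -49·7^{r−1} − 50·5^{r−1} = -7^{r+1} − 2·5^{r+1}.
So the formula holds for r+1, and by strong induction S[n] = -7^n − 2·5^n for all n ≥ 1.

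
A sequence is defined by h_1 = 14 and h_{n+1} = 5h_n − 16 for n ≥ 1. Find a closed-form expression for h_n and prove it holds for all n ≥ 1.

Claim: h_n = 2·5^n + 4.

Base case: h_1 = 14, and 2·5^1 + 4 = 10 + 4 = 14.
Assume h_k = 2·5^k + 4 for some k ≥ 1.
Then h_{k+1} = 5h_k − 16 = 5·(2·5^k + 4) − 16 = 10·5^k + 20 − 16 = 2·5^{k+1} + 4.
This completes the inductive step, so h_n = 2·5^n + 4 for all n ≥ 1.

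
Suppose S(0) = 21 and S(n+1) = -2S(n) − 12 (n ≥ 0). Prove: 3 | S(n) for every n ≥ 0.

Base case: S(0) = 21 = 3·7, so 3 | S(0).
Assume 3 | S(j), so S(j) = 3t for some integer t.
Then S(j+1) = -2S(j) − 12 = -2·(3t) − 12 = 3(-2t − 4), so 3 | S(j+1).
So the property holds for j+1, and by induction 3 | S(n) for all n ≥ 0.

3 | S(n)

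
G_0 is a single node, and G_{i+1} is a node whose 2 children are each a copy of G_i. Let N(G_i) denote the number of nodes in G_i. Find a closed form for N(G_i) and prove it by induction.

Claim: N(G_i) = 2^{i+1} − 1.

Base case: N(G_0) = 1, and 2^{0+1} − 1 = 1.
Assume N(G_m) = 2^{m+1} − 1.
Then N(G_{m+1}) = 1 + 2N(G_m) = 1 + 2(2^{m+1} − 1) = 2^{m+2} − 2 + 1 = 2^{m+2} − 1.
This completes the inductive step, so N(G_i) = 2^{i+1} − 1 for all i ≥ 0.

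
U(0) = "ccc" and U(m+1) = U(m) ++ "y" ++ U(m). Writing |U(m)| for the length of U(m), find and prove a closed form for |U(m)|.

Claim: |U(m)| = 2^{m+2} − 1.

Base case: |U(0)| = 3, and 2^{0+2} − 1 = 3.
Assume |U(r)| = 2^{r+2} − 1.
Then |U(r+1)| = |U(r)| + 1 + |U(r)| = 2|U(r)| + 1 = 2(2^{r+2} − 1) + 1 = 2^{r+3} − 2 + 1 = 2^{r+3} − 1.
Hence |U(m)| = 2^{m+2} − 1 for every m ≥ 0, by induction.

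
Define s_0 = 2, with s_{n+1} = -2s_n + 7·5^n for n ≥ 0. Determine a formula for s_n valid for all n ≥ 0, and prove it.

Claim: s_n = (-2)^n + 5^n.

Base case: s_0 = 2, and (-2)^0 + 5^0 = 1 + 1 = 2.
Assume s_m = (-2)^m + 5^m for some m ≥ 0.
Then s_{m+1} = -2s_m + 7·5^m = -2·((-2)^m + 5^m) + 7·5^m = (-2)^{m+1} − 2·5^m + 7·5^m = (-2)^{m+1} + 5·5^m = (-2)^{m+1} + 5^{m+1}.
Hence s_n = (-2)^n + 5^n for every n ≥ 0, by induction.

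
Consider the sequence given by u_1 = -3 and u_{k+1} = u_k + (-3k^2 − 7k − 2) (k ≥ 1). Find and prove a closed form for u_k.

Claim: u_k = -k^3 − 2k^2 + k − 1.

Base case: u_1 = -3, and -1^3 − 2·1^2 + 1 − 1 = -3.
Assume u_r = -r^3 − 2r^2 + r − 1.
Then u_{r+1} = u_r + (-3r^2 − 7r − 2) = (-r^3 − 2r^2 + r − 1) + (-3r^2 − 7r − 2) = -r^3 − 5r^2 − 6r − 3,
and -(r+1)^3 − 2·(r+1)^2 + (r+1) − 1 = -r^3 − 5r^2 − 6r − 3.
This completes the inductive step, so u_k = -k^3 − 2k^2 + k − 1 for all k ≥ 1.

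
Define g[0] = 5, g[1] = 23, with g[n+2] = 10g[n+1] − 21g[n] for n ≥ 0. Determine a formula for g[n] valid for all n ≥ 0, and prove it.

Claim: g[n] = 3·3^n + 2·7^n.

Base cases: g[0] = 5 and 3·3^0 + 2·7^0 = 5; g[1] = 23 and 3·3^1 + 2·7^1 = 23.
Assume g[i] = 3·3^i + 2·7^i for all 0 ≤ i ≤ j, where j ≥ 1.
Then g[j+1] = 10g[j] − 21g[j−1] = 10·(3·3^j + 2·7^j) − 21·(3·3^{j−1} + 2·7^{j−1}) = 3·(10·3 − 21)3^{j−1} + 2·(10·7 − 21)7^{j−1} = 27·3^{j−1} + 98·7^{j−1} = 3·3^{j+1} + 2·7^{j+1}.
By strong induction, g[n] = 3·3^n + 2·7^n for all n ≥ 0.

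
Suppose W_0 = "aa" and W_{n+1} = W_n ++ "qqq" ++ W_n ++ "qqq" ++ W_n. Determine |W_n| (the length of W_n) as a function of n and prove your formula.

Claim: |W_n| = 5·3^n − 3.

Base case: |W_0| = 2, and 5·3^0 − 3 = 2.
Assume |W_m| = 5·3^m − 3.
Then |W_{m+1}| = 3|W_m| + 6 = 3(5·3^m − 3) + 6 = 5·3^{m+1} − 9 + 6 = 5·3^{m+1} − 3.
By induction, |W_n| = 5·3^n − 3 for all n ≥ 0.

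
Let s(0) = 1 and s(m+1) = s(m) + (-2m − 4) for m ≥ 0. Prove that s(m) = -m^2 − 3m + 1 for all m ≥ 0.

Base case: s(0) = 1, and -0^2 − 3·0 + 1 = 1.
Assume s(j) = -j^2 − 3j + 1.
Then s(j+1) = s(j) + (-2j − 4) = (-j^2 − 3j + 1) + (-2j − 4) = -j^2 − 5j − 3,
and -(j+1)^2 − 3·(j+1) + 1 = -j^2 − 5j − 3.
This completes the inductive step, so s(m) = -m^2 − 3m + 1 for all m ≥ 0.

s(m) = -m^2 − 3m + 1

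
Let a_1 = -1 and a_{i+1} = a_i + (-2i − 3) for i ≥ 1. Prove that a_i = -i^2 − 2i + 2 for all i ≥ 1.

Base case: a_1 = -1, and -1^2 − 2·1 + 2 = -1.
Assume a_j = -j^2 − 2j + 2.
Then a_{j+1} = a_j + (-2j − 3) = (-j^2 − 2j + 2) + (-2j − 3) = -j^2 − 4j − 1,
and -(j+1)^2 − 2·(j+1) + 2 = -j^2 − 4j − 1.
This completes the inductive step, so a_i = -i^2 − 2i + 2 for all i ≥ 1.

a_i = -i^2 − 2i + 2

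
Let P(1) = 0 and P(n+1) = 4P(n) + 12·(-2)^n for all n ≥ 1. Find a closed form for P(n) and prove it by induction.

Claim: P(n) = -4^n − 2·(-2)^n.

Base case: P(1) = 0, and -4^1 − 2·(-2)^1 = -4 + 4 = 0.
Assume P(r) = -4^r − 2·(-2)^r for some r ≥ 1.
Then P(r+1) = 4P(r) + 12·(-2)^r = 4·(-4^r − 2·(-2)^r) + 12·(-2)^r = -4^{r+1} − 8·(-2)^r + 12·(-2)^r = -4^{r+1} + 4·(-2)^r = -4^{r+1} − 2·(-2)^{r+1}.
By induction, P(n) = -4^n − 2·(-2)^n for all n ≥ 1.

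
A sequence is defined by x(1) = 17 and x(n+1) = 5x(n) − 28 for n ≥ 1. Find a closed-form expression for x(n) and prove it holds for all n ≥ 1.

Claim: x(n) = 2·5^n + 7.

Base case: x(1) = 17, and 2·5^1 + 7 = 10 + 7 = 17.
Assume x(j) = 2·5^j + 7 for some j ≥ 1.
Then x(j+1) = 5x(j) − 28 = 5·(2·5^j + 7) − 28 = 10·5^j + 35 − 28 = 2·5^{j+1} + 7.
By induction, x(n) = 2·5^n + 7 for all n ≥ 1.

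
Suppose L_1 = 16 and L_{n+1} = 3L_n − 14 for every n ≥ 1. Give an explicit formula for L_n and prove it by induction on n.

Claim: L_n = 3^{n+1} + 7.

Base case: L_1 = 16, and 3^{1+1} + 7 = 9 + 7 = 16.
Assume L_j = 3^{j+1} + 7 for some j ≥ 1.
Then L_{j+1} = 3L_j − 14 = 3·(3^{j+1} + 7) − 14 = 3^{j+2} + 21 − 14 = 3^{j+2} + 7.
This completes the inductive step, so L_n = 3^{n+1} + 7 for all n ≥ 1.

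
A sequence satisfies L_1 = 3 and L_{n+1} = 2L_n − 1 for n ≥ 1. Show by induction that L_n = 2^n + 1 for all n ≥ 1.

Base case: L_1 = 3, and 2^1 + 1 = 2 + 1 = 3.
Assume L_j = 2^j + 1 for some j ≥ 1.
Then L_{j+1} = 2L_j − 1 = 2·(2^j + 1) − 1 = 2^{j+1} + 2 − 1 = 2^{j+1} + 1.
This completes the inductive step, so L_n = 2^n + 1 for all n ≥ 1.

L_n = 2^n + 1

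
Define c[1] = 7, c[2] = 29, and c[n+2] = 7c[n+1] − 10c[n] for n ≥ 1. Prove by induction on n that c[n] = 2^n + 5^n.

Base cases: c[1] = 7 and 2^1 + 5^1 = 7; c[2] = 29 and 2^2 + 5^2 = 29.
Assume c[j] = 2^j + 5^j for all 1 ≤ j ≤ m, where m ≥ 2.
Then c[m+1] = 7c[m] − 10c[m−1] = 7·(2^m + 5^m) − 10·(2^{m−1} + 5^{m−1}) = (7·2 − 10)2^{m−1} + (7·5 − 10)5^{m−1} = 4·2^{m−1} + 25·5^{m−1} = 2^{m+1} + 5^{m+1}.
By strong induction, c[n] = 2^n + 5^n for all n ≥ 1.

c[n] = 2^n + 5^n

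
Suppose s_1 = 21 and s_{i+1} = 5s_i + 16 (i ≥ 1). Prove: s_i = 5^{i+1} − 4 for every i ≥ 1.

Base case: s_1 = 21, and 5^{1+1} − 4 = 25 − 4 = 21.
Assume s_j = 5^{j+1} − 4 for some j ≥ 1.
Then s_{j+1} = 5s_j + 16 = 5·(5^{j+1} − 4) + 16 = 5^{j+2} − 20 + 16 = 5^{j+2} − 4.
This completes the inductive step, so s_i = 5^{i+1} − 4 for all i ≥ 1.

s_i = 5^{i+1} − 4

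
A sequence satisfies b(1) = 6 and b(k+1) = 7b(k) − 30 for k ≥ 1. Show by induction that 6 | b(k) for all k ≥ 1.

Base case: b(1) = 6 = 6·1, so 6 | b(1).
Assume 6 | b(m), so b(m) = 6t for some integer t.
Then b(m+1) = 7b(m) − 30 = 7·(6t) − 30 = 6(7t − 5), so 6 | b(m+1).
So the property holds for m+1, and by induction 6 | b(k) for all k ≥ 1.

6 | b(k)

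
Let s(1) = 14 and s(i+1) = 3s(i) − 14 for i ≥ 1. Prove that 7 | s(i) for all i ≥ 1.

Base case: s(1) = 14 = 7·2, so 7 | s(1).
Assume 7 | s(m), so s(m) = 7t for some integer t.
Then s(m+1) = 3s(m) − 14 = 3·(7t) − 14 = 7(3t − 2), so 7 | s(m+1).
By induction, 7 | s(i) for all i ≥ 1.

7 | s(i)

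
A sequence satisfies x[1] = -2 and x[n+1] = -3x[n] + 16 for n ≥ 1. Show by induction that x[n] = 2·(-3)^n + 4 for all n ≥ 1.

Base case: x[1] = -2, and 2·(-3)^1 + 4 = -6 + 4 = -2.
Assume x[r] = 2·(-3)^r + 4 for some r ≥ 1.
Then x[r+1] = -3x[r] + 16 = -3·(2·(-3)^r + 4) + 16 = -6·(-3)^r − 12 + 16 = 2·(-3)^{r+1} + 4.
By induction, x[n] = 2·(-3)^n + 4 for all n ≥ 1.

x[n] = 2·(-3)^n + 4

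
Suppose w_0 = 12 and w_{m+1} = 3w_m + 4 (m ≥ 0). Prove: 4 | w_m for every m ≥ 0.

Base case: w_0 = 12 = 4·3, so 4 | w_0.
Assume 4 | w_j, so w_j = 4t for some integer t.
Then w_{j+1} = 3w_j + 4 = 3·(4t) + 4 = 4(3t + 1), so 4 | w_{j+1}.
So the property holds for j+1, and by induction 4 | w_m for all m ≥ 0.

4 | w_m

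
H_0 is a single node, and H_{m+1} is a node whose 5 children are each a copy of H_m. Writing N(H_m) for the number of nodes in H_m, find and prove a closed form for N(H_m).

Claim: N(H_m) = (5^{m+1} − 1)/4.

Base case: N(H_0) = 1, and (5^{0+1} − 1)/4 = 1.
Assume N(H_r) = (5^{r+1} − 1)/4.
Then N(H_{r+1}) = 1 + 5N(H_r) = 1 + 5·(5^{r+1} − 1)/4 = 1 + (5^{r+2} − 5)/4 = (4 + 5^{r+2} − 5)/4 = (5^{r+2} − 1)/4.
Hence N(H_m) = (5^{m+1} − 1)/4 for every m ≥ 0, by induction.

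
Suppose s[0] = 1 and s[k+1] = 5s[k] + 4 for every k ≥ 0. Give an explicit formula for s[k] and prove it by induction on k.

Claim: s[k] = 2·5^k − 1.

Base case: s[0] = 1, and 2·5^0 − 1 = 2 − 1 = 1.
Assume s[j] = 2·5^j − 1 for some j ≥ 0.
Then s[j+1] = 5s[j] + 4 = 5·(2·5^j − 1) + 4 = 10·5^j − 5 + 4 = 2·5^{j+1} − 1.
By induction, s[k] = 2·5^k − 1 for all k ≥ 0.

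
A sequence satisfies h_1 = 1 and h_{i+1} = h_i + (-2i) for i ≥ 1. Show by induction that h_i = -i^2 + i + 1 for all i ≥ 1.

Base case: h_1 = 1, and -1^2 + 1 + 1 = 1.
Assume h_k = -k^2 + k + 1.
Then h_{k+1} = h_k + (-2k) = (-k^2 + k + 1) + (-2k) = -k^2 − k + 1,
and -(k+1)^2 + (k+1) + 1 = -k^2 − k + 1.
By induction, h_i = -i^2 + i + 1 for all i ≥ 1.

h_i = -i^2 + i + 1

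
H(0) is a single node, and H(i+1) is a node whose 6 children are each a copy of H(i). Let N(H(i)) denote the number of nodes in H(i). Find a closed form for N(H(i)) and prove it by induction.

Claim: N(H(i)) = (6^{i+1} − 1)/5.

Base case: N(H(0)) = 1, and (6^{0+1} − 1)/5 = 1.
Assume N(H(j)) = (6^{j+1} − 1)/5.
Then N(H(j+1)) = 1 + 6N(H(j)) = 1 + 6·(6^{j+1} − 1)/5 = 1 + (6^{j+2} − 6)/5 = (5 + 6^{j+2} − 6)/5 = (6^{j+2} − 1)/5.
Hence N(H(i)) = (6^{i+1} − 1)/5 for every i ≥ 0, by induction.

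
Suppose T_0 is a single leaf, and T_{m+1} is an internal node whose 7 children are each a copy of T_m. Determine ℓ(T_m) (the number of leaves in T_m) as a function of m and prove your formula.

Claim: ℓ(T_m) = 7^m.

Base case: ℓ(T_0) = 1, and 7^0 = 1.
Assume ℓ(T_j) = 7^j.
Then ℓ(T_{j+1}) = 7·ℓ(T_j) = 7·7^j = 7^{j+1}.
By induction, ℓ(T_m) = 7^m for all m ≥ 0.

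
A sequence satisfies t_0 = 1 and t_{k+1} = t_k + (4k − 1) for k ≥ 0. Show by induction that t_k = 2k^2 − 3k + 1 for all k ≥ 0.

Base case: t_0 = 1, and 2·0^2 − 3·0 + 1 = 1.
Assume t_j = 2j^2 − 3j + 1.
Then t_{j+1} = t_j + (4j − 1) = (2j^2 − 3j + 1) + (4j − 1) = 2j^2 + j,
and 2·(j+1)^2 − 3·(j+1) + 1 = 2j^2 + j.
By induction, t_k = 2k^2 − 3k + 1 for all k ≥ 0.

t_k = 2k^2 − 3k + 1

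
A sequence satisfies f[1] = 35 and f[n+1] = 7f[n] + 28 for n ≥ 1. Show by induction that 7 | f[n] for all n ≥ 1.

Base case: f[1] = 35 = 7·5, so 7 | f[1].
Assume 7 | f[j], so f[j] = 7t for some integer t.
Then f[j+1] = 7f[j] + 28 = 7·(7t) + 28 = 7(7t + 4), so 7 | f[j+1].
Hence 7 | f[n] for every n ≥ 1, by induction.

7 | f[n]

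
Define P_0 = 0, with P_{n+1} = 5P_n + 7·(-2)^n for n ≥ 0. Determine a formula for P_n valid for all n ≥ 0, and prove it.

Claim: P_n = 5^n − (-2)^n.

Base case: P_0 = 0, and 5^0 − (-2)^0 = 1 − 1 = 0.
Assume P_m = 5^m − (-2)^m for some m ≥ 0.
Then P_{m+1} = 5P_m + 7·(-2)^m = 5·(5^m − (-2)^m) + 7·(-2)^m = 5^{m+1} − 5·(-2)^m + 7·(-2)^m = 5^{m+1} + 2·(-2)^m = 5^{m+1} − (-2)^{m+1}.
Hence P_n = 5^n − (-2)^n for every n ≥ 0, by induction.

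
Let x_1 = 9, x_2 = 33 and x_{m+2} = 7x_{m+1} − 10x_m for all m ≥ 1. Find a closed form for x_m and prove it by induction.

Claim: x_m = 2·2^m + 5^m.

Base cases: x_1 = 9 and 2·2^1 + 5^1 = 9; x_2 = 33 and 2·2^2 + 5^2 = 33.
Assume x_i = 2·2^i + 5^i for all 1 ≤ i ≤ j, where j ≥ 2.
Then x_{j+1} = 7x_j − 10x_{j−1} = 7·(2·2^j + 5^j) − 10·(2·2^{j−1} + 5^{j−1}) = 2·(7·2 − 10)2^{j−1} + (7·5 − 10)5^{j−1} = 8·2^{j−1} + 25·5^{j−1} = 2·2^{j+1} + 5^{j+1}.
Hence x_m = 2·2^m + 5^m for every m ≥ 1, by strong induction.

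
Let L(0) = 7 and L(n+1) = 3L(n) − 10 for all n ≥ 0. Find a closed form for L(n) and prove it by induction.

Claim: L(n) = 2·3^n + 5.

Base case: L(0) = 7, and 2·3^0 + 5 = 2 + 5 = 7.
Assume L(m) = 2·3^m + 5 for some m ≥ 0.
Then L(m+1) = 3L(m) − 10 = 3·(2·3^m + 5) − 10 = 6·3^m + 15 − 10 = 2·3^{m+1} + 5.
Hence L(n) = 2·3^n + 5 for every n ≥ 0, by induction.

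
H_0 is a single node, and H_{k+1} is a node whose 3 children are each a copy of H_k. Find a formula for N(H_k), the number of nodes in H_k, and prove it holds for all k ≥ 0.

Claim: N(H_k) = (3^{k+1} − 1)/2.

Base case: N(H_0) = 1, and (3^{0+1} − 1)/2 = 1.
Assume N(H_m) = (3^{m+1} − 1)/2.
Then N(H_{m+1}) = 1 + 3N(H_m) = 1 + 3·(3^{m+1} − 1)/2 = 1 + (3^{m+2} − 3)/2 = (2 + 3^{m+2} − 3)/2 = (3^{m+2} − 1)/2.
By induction, N(H_k) = (3^{k+1} − 1)/2 for all k ≥ 0.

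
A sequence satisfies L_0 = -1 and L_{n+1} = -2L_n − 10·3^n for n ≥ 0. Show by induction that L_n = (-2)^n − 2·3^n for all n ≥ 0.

Base case: L_0 = -1, and (-2)^0 − 2·3^0 = 1 − 2 = -1.
Assume L_k = (-2)^k − 2·3^k for some k ≥ 0.
Then L_{k+1} = -2L_k − 10·3^k = -2·((-2)^k − 2·3^k) − 10·3^k = (-2)^{k+1} + 4·3^k − 10·3^k = (-2)^{k+1} − 6·3^k = (-2)^{k+1} − 2·3^{k+1}.
By induction, L_n = (-2)^n − 2·3^n for all n ≥ 0.

L_n = (-2)^n − 2·3^n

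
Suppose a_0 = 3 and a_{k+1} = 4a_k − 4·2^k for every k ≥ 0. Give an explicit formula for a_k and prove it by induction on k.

Claim: a_k = 4^k + 2·2^k.

Base case: a_0 = 3, and 4^0 + 2·2^0 = 1 + 2 = 3.
Assume a_m = 4^m + 2·2^m for some m ≥ 0.
Then a_{m+1} = 4a_m − 4·2^m = 4·(4^m + 2·2^m) − 4·2^m = 4^{m+1} + 8·2^m − 4·2^m = 4^{m+1} + 4·2^m = 4^{m+1} + 2·2^{m+1}.
By induction, a_k = 4^k + 2·2^k for all k ≥ 0.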